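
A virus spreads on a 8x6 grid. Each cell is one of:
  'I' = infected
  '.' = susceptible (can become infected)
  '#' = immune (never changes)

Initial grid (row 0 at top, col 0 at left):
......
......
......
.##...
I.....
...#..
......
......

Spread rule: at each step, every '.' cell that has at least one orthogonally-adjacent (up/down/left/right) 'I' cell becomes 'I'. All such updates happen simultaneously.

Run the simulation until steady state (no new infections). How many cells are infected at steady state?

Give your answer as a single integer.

Answer: 45

Derivation:
Step 0 (initial): 1 infected
Step 1: +3 new -> 4 infected
Step 2: +4 new -> 8 infected
Step 3: +6 new -> 14 infected
Step 4: +7 new -> 21 infected
Step 5: +8 new -> 29 infected
Step 6: +7 new -> 36 infected
Step 7: +5 new -> 41 infected
Step 8: +3 new -> 44 infected
Step 9: +1 new -> 45 infected
Step 10: +0 new -> 45 infected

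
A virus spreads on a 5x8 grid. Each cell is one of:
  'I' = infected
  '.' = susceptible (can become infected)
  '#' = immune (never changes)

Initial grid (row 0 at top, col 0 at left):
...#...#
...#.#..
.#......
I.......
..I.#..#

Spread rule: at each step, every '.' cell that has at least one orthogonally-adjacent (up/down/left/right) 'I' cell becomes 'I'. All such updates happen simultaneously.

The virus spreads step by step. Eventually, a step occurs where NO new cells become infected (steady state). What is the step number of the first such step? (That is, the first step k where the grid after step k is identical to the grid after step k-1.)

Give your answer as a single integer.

Step 0 (initial): 2 infected
Step 1: +6 new -> 8 infected
Step 2: +3 new -> 11 infected
Step 3: +5 new -> 16 infected
Step 4: +4 new -> 20 infected
Step 5: +4 new -> 24 infected
Step 6: +4 new -> 28 infected
Step 7: +3 new -> 31 infected
Step 8: +2 new -> 33 infected
Step 9: +0 new -> 33 infected

Answer: 9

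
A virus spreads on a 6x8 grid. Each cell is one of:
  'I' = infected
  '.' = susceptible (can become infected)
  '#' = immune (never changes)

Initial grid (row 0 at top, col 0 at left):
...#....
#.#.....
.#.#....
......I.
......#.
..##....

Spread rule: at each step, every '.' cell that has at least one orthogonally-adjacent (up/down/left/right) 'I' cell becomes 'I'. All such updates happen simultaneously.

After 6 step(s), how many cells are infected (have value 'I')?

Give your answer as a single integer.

Step 0 (initial): 1 infected
Step 1: +3 new -> 4 infected
Step 2: +6 new -> 10 infected
Step 3: +8 new -> 18 infected
Step 4: +7 new -> 25 infected
Step 5: +5 new -> 30 infected
Step 6: +2 new -> 32 infected

Answer: 32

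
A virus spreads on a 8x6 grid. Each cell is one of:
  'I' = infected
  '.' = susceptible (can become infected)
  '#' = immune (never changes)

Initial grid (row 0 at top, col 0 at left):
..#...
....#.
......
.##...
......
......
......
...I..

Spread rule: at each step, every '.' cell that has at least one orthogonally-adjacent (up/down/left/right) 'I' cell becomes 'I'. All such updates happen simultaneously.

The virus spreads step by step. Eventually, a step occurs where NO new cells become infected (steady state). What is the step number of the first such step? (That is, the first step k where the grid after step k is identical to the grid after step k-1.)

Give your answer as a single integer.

Answer: 11

Derivation:
Step 0 (initial): 1 infected
Step 1: +3 new -> 4 infected
Step 2: +5 new -> 9 infected
Step 3: +6 new -> 15 infected
Step 4: +6 new -> 21 infected
Step 5: +5 new -> 26 infected
Step 6: +5 new -> 31 infected
Step 7: +5 new -> 36 infected
Step 8: +4 new -> 40 infected
Step 9: +3 new -> 43 infected
Step 10: +1 new -> 44 infected
Step 11: +0 new -> 44 infected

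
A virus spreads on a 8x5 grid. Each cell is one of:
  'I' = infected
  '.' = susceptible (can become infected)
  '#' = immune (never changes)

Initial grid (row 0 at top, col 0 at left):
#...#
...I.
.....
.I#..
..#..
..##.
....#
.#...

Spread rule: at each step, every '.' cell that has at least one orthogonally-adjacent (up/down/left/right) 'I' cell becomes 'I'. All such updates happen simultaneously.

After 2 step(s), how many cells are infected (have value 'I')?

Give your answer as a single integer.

Answer: 17

Derivation:
Step 0 (initial): 2 infected
Step 1: +7 new -> 9 infected
Step 2: +8 new -> 17 infected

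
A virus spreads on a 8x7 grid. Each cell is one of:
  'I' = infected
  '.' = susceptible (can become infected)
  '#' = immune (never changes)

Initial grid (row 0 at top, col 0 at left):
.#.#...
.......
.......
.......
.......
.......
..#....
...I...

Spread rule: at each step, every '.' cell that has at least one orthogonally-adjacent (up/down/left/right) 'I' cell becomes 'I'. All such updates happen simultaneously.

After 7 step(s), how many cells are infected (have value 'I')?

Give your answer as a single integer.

Answer: 42

Derivation:
Step 0 (initial): 1 infected
Step 1: +3 new -> 4 infected
Step 2: +4 new -> 8 infected
Step 3: +7 new -> 15 infected
Step 4: +7 new -> 22 infected
Step 5: +7 new -> 29 infected
Step 6: +7 new -> 36 infected
Step 7: +6 new -> 42 infected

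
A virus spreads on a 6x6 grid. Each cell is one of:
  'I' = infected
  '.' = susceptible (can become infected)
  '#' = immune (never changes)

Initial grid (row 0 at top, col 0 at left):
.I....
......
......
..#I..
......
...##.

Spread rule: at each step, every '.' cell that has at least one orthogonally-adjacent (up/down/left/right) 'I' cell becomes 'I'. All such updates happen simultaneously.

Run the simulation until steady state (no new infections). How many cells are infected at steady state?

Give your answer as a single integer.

Answer: 33

Derivation:
Step 0 (initial): 2 infected
Step 1: +6 new -> 8 infected
Step 2: +10 new -> 18 infected
Step 3: +8 new -> 26 infected
Step 4: +6 new -> 32 infected
Step 5: +1 new -> 33 infected
Step 6: +0 new -> 33 infected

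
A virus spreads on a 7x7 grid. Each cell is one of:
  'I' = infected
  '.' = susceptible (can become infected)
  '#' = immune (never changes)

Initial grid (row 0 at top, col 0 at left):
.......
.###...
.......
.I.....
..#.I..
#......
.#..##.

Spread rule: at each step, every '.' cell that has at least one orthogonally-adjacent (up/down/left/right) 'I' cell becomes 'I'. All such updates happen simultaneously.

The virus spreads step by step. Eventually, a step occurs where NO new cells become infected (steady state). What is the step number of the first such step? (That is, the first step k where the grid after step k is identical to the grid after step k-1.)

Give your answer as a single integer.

Step 0 (initial): 2 infected
Step 1: +8 new -> 10 infected
Step 2: +10 new -> 20 infected
Step 3: +8 new -> 28 infected
Step 4: +6 new -> 34 infected
Step 5: +4 new -> 38 infected
Step 6: +2 new -> 40 infected
Step 7: +0 new -> 40 infected

Answer: 7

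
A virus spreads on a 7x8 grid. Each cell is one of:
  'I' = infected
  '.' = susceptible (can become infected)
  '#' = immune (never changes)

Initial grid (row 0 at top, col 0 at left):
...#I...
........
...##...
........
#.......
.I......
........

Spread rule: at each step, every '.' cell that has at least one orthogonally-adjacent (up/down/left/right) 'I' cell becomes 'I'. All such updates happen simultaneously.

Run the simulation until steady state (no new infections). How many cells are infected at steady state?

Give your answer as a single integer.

Answer: 52

Derivation:
Step 0 (initial): 2 infected
Step 1: +6 new -> 8 infected
Step 2: +8 new -> 16 infected
Step 3: +10 new -> 26 infected
Step 4: +11 new -> 37 infected
Step 5: +8 new -> 45 infected
Step 6: +5 new -> 50 infected
Step 7: +2 new -> 52 infected
Step 8: +0 new -> 52 infected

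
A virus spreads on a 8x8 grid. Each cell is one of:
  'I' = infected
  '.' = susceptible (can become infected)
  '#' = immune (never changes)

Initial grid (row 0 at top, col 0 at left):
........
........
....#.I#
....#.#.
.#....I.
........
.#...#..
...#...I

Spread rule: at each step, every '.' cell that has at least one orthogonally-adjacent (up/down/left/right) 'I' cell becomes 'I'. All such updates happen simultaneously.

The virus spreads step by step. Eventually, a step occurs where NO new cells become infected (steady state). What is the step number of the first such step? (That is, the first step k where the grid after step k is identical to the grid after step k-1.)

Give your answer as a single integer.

Step 0 (initial): 3 infected
Step 1: +7 new -> 10 infected
Step 2: +10 new -> 20 infected
Step 3: +6 new -> 26 infected
Step 4: +6 new -> 32 infected
Step 5: +6 new -> 38 infected
Step 6: +6 new -> 44 infected
Step 7: +6 new -> 50 infected
Step 8: +5 new -> 55 infected
Step 9: +1 new -> 56 infected
Step 10: +0 new -> 56 infected

Answer: 10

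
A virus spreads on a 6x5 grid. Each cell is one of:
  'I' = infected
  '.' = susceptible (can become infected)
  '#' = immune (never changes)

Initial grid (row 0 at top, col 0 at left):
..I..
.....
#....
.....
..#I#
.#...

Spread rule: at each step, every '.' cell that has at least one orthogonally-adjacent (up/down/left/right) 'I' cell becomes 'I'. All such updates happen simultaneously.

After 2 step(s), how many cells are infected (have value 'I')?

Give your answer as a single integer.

Answer: 17

Derivation:
Step 0 (initial): 2 infected
Step 1: +5 new -> 7 infected
Step 2: +10 new -> 17 infected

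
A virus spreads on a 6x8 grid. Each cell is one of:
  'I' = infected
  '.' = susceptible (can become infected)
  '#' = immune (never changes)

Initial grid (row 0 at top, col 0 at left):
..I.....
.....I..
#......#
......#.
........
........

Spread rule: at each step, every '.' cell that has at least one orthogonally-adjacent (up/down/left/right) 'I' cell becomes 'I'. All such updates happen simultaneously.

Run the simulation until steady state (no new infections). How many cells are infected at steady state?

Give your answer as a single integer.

Step 0 (initial): 2 infected
Step 1: +7 new -> 9 infected
Step 2: +10 new -> 19 infected
Step 3: +7 new -> 26 infected
Step 4: +6 new -> 32 infected
Step 5: +7 new -> 39 infected
Step 6: +5 new -> 44 infected
Step 7: +1 new -> 45 infected
Step 8: +0 new -> 45 infected

Answer: 45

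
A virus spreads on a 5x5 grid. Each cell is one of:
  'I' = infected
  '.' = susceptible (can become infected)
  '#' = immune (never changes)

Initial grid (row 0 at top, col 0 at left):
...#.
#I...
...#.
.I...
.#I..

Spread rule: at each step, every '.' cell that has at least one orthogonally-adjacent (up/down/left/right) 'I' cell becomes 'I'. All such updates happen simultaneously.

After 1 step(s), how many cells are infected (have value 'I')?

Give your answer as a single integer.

Step 0 (initial): 3 infected
Step 1: +6 new -> 9 infected

Answer: 9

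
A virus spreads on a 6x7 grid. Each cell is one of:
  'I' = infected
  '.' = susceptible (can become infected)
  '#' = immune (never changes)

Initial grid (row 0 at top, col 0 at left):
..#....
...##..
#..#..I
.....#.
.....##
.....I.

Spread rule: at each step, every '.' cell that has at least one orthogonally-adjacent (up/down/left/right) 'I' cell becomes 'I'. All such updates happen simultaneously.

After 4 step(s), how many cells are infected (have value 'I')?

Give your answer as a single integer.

Answer: 20

Derivation:
Step 0 (initial): 2 infected
Step 1: +5 new -> 7 infected
Step 2: +5 new -> 12 infected
Step 3: +4 new -> 16 infected
Step 4: +4 new -> 20 infected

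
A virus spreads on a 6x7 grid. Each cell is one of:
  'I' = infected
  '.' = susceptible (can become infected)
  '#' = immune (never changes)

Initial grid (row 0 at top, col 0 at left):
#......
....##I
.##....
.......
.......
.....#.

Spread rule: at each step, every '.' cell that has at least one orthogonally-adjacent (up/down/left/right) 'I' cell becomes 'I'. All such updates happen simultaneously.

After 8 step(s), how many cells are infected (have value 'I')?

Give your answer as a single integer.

Step 0 (initial): 1 infected
Step 1: +2 new -> 3 infected
Step 2: +3 new -> 6 infected
Step 3: +4 new -> 10 infected
Step 4: +5 new -> 15 infected
Step 5: +4 new -> 19 infected
Step 6: +5 new -> 24 infected
Step 7: +4 new -> 28 infected
Step 8: +4 new -> 32 infected

Answer: 32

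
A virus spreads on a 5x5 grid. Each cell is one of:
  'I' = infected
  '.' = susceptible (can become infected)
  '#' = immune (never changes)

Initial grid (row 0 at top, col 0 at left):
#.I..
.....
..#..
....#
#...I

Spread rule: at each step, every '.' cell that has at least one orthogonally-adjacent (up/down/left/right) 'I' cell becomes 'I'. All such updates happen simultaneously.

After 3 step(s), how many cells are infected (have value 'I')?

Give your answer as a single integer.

Step 0 (initial): 2 infected
Step 1: +4 new -> 6 infected
Step 2: +5 new -> 11 infected
Step 3: +6 new -> 17 infected

Answer: 17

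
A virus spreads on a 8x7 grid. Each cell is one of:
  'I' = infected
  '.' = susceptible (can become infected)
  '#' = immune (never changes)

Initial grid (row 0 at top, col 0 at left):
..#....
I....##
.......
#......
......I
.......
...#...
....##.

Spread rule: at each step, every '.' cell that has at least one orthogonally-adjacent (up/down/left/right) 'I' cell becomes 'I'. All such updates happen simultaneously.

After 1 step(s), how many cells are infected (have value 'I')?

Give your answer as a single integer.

Answer: 8

Derivation:
Step 0 (initial): 2 infected
Step 1: +6 new -> 8 infected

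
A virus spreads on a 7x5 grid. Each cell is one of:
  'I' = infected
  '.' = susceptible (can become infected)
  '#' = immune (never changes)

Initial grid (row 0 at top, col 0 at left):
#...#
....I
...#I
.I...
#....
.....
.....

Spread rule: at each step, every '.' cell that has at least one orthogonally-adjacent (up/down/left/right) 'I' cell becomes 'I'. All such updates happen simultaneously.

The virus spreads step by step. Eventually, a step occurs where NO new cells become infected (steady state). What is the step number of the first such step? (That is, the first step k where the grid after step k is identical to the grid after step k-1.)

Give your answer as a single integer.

Step 0 (initial): 3 infected
Step 1: +6 new -> 9 infected
Step 2: +9 new -> 18 infected
Step 3: +8 new -> 26 infected
Step 4: +4 new -> 30 infected
Step 5: +1 new -> 31 infected
Step 6: +0 new -> 31 infected

Answer: 6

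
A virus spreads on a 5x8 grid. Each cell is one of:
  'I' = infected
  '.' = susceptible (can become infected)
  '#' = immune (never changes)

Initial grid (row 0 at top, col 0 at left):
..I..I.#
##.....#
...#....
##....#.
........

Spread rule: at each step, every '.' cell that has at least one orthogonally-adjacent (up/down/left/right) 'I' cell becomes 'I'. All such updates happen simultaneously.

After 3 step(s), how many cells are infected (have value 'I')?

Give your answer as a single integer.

Step 0 (initial): 2 infected
Step 1: +6 new -> 8 infected
Step 2: +6 new -> 14 infected
Step 3: +5 new -> 19 infected

Answer: 19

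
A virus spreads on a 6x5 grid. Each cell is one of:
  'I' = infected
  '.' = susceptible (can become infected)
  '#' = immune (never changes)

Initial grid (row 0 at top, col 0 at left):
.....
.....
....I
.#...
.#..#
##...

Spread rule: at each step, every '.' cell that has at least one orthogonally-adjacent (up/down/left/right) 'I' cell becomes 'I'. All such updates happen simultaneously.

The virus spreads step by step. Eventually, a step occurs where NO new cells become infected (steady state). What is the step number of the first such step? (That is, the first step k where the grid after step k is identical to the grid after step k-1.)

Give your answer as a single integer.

Step 0 (initial): 1 infected
Step 1: +3 new -> 4 infected
Step 2: +4 new -> 8 infected
Step 3: +5 new -> 13 infected
Step 4: +5 new -> 18 infected
Step 5: +5 new -> 23 infected
Step 6: +2 new -> 25 infected
Step 7: +0 new -> 25 infected

Answer: 7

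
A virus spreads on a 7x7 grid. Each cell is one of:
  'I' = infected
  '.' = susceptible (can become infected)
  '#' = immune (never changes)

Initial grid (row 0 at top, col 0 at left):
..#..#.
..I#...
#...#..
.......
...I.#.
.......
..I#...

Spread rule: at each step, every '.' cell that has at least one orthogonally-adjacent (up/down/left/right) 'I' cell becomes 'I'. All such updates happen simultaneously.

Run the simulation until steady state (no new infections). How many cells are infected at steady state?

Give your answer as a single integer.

Step 0 (initial): 3 infected
Step 1: +8 new -> 11 infected
Step 2: +10 new -> 21 infected
Step 3: +7 new -> 28 infected
Step 4: +5 new -> 33 infected
Step 5: +4 new -> 37 infected
Step 6: +2 new -> 39 infected
Step 7: +2 new -> 41 infected
Step 8: +1 new -> 42 infected
Step 9: +0 new -> 42 infected

Answer: 42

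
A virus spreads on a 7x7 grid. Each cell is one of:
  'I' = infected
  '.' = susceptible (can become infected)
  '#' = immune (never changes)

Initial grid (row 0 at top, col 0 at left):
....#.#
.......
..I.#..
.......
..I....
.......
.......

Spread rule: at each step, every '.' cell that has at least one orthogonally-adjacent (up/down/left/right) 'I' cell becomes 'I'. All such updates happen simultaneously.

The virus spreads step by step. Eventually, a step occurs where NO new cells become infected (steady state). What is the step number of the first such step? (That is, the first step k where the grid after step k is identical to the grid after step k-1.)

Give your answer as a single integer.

Answer: 7

Derivation:
Step 0 (initial): 2 infected
Step 1: +7 new -> 9 infected
Step 2: +11 new -> 20 infected
Step 3: +11 new -> 31 infected
Step 4: +7 new -> 38 infected
Step 5: +6 new -> 44 infected
Step 6: +2 new -> 46 infected
Step 7: +0 new -> 46 infected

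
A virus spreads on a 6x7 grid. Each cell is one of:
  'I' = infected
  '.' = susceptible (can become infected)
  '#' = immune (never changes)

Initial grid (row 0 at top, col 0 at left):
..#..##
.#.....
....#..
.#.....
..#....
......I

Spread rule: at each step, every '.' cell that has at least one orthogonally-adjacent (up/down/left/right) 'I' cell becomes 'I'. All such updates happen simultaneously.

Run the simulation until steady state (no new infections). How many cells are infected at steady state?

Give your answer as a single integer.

Answer: 35

Derivation:
Step 0 (initial): 1 infected
Step 1: +2 new -> 3 infected
Step 2: +3 new -> 6 infected
Step 3: +4 new -> 10 infected
Step 4: +5 new -> 15 infected
Step 5: +3 new -> 18 infected
Step 6: +5 new -> 23 infected
Step 7: +4 new -> 27 infected
Step 8: +4 new -> 31 infected
Step 9: +1 new -> 32 infected
Step 10: +1 new -> 33 infected
Step 11: +1 new -> 34 infected
Step 12: +1 new -> 35 infected
Step 13: +0 new -> 35 infected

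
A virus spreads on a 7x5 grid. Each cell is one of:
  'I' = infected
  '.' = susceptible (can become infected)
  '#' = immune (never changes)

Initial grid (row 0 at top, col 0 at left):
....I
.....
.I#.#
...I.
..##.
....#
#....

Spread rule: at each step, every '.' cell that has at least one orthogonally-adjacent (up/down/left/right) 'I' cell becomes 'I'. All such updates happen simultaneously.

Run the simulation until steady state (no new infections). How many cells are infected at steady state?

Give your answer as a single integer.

Step 0 (initial): 3 infected
Step 1: +8 new -> 11 infected
Step 2: +8 new -> 19 infected
Step 3: +3 new -> 22 infected
Step 4: +3 new -> 25 infected
Step 5: +2 new -> 27 infected
Step 6: +1 new -> 28 infected
Step 7: +1 new -> 29 infected
Step 8: +0 new -> 29 infected

Answer: 29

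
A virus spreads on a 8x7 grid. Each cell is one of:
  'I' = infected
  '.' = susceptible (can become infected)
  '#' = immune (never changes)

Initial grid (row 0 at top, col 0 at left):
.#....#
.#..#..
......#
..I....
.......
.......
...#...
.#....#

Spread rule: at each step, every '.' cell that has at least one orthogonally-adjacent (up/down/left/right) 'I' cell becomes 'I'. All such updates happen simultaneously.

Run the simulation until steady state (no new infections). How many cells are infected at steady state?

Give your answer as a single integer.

Step 0 (initial): 1 infected
Step 1: +4 new -> 5 infected
Step 2: +8 new -> 13 infected
Step 3: +10 new -> 23 infected
Step 4: +9 new -> 32 infected
Step 5: +8 new -> 40 infected
Step 6: +6 new -> 46 infected
Step 7: +2 new -> 48 infected
Step 8: +0 new -> 48 infected

Answer: 48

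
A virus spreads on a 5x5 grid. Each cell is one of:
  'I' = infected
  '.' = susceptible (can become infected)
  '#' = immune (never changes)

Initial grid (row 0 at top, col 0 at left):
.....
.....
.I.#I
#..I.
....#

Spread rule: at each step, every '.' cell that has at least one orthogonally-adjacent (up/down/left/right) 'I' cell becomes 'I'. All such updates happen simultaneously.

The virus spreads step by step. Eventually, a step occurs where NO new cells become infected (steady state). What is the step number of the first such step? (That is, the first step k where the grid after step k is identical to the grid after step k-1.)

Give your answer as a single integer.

Answer: 4

Derivation:
Step 0 (initial): 3 infected
Step 1: +8 new -> 11 infected
Step 2: +7 new -> 18 infected
Step 3: +4 new -> 22 infected
Step 4: +0 new -> 22 infected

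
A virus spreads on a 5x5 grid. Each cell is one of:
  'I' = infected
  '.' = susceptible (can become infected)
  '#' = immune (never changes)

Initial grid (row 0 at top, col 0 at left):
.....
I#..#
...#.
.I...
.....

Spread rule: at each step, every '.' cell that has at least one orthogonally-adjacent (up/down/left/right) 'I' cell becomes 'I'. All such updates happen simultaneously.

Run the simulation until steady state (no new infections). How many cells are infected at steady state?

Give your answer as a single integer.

Step 0 (initial): 2 infected
Step 1: +6 new -> 8 infected
Step 2: +5 new -> 13 infected
Step 3: +4 new -> 17 infected
Step 4: +4 new -> 21 infected
Step 5: +1 new -> 22 infected
Step 6: +0 new -> 22 infected

Answer: 22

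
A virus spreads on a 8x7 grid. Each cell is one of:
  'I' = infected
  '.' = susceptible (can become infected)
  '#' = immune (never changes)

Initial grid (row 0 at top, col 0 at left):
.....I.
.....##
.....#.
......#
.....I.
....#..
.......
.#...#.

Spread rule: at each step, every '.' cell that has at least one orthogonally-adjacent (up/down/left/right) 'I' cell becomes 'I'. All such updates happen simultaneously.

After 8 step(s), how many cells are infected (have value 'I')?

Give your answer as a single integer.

Step 0 (initial): 2 infected
Step 1: +6 new -> 8 infected
Step 2: +6 new -> 14 infected
Step 3: +8 new -> 22 infected
Step 4: +9 new -> 31 infected
Step 5: +8 new -> 39 infected
Step 6: +6 new -> 45 infected
Step 7: +2 new -> 47 infected
Step 8: +1 new -> 48 infected

Answer: 48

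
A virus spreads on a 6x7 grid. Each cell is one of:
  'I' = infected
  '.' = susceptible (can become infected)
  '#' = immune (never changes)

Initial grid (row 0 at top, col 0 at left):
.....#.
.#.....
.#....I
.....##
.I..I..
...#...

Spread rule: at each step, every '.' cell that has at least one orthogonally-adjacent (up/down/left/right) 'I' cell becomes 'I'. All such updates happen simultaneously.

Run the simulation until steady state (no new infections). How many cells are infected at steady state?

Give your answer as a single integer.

Step 0 (initial): 3 infected
Step 1: +10 new -> 13 infected
Step 2: +10 new -> 23 infected
Step 3: +5 new -> 28 infected
Step 4: +4 new -> 32 infected
Step 5: +3 new -> 35 infected
Step 6: +1 new -> 36 infected
Step 7: +0 new -> 36 infected

Answer: 36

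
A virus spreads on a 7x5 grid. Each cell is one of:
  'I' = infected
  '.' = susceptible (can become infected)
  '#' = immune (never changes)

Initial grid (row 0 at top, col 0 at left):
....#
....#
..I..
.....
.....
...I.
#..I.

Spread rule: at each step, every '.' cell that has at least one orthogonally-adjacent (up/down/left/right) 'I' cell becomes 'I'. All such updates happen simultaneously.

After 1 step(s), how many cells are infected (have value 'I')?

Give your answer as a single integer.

Answer: 12

Derivation:
Step 0 (initial): 3 infected
Step 1: +9 new -> 12 infected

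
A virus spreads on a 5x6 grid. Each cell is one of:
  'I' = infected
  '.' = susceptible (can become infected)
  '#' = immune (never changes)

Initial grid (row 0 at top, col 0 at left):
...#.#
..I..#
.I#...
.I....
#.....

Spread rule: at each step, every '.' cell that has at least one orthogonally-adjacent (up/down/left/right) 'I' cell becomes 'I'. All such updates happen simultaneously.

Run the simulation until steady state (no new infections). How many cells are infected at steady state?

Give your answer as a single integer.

Answer: 25

Derivation:
Step 0 (initial): 3 infected
Step 1: +7 new -> 10 infected
Step 2: +6 new -> 16 infected
Step 3: +5 new -> 21 infected
Step 4: +3 new -> 24 infected
Step 5: +1 new -> 25 infected
Step 6: +0 new -> 25 infected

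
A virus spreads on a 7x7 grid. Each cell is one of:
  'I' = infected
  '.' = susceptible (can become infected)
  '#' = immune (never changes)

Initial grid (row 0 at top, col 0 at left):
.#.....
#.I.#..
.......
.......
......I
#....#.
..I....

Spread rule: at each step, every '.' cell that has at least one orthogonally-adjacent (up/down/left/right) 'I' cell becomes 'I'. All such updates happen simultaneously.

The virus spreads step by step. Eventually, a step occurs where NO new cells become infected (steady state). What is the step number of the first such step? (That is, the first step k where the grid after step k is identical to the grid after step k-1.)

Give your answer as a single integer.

Answer: 5

Derivation:
Step 0 (initial): 3 infected
Step 1: +10 new -> 13 infected
Step 2: +13 new -> 26 infected
Step 3: +12 new -> 38 infected
Step 4: +5 new -> 43 infected
Step 5: +0 new -> 43 infected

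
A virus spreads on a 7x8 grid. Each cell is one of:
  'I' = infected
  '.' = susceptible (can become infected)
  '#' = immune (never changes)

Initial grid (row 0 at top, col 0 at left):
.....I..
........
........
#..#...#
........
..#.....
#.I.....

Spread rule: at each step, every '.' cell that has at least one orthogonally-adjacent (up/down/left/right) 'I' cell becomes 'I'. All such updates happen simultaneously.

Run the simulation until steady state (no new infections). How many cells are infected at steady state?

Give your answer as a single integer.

Answer: 51

Derivation:
Step 0 (initial): 2 infected
Step 1: +5 new -> 7 infected
Step 2: +8 new -> 15 infected
Step 3: +11 new -> 26 infected
Step 4: +13 new -> 39 infected
Step 5: +8 new -> 47 infected
Step 6: +4 new -> 51 infected
Step 7: +0 new -> 51 infected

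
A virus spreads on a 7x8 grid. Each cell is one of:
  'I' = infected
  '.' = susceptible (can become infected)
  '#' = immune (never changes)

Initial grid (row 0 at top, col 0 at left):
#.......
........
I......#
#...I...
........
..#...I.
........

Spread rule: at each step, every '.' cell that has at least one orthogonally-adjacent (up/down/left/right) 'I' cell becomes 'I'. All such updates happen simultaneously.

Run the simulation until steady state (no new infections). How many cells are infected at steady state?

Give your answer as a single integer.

Step 0 (initial): 3 infected
Step 1: +10 new -> 13 infected
Step 2: +14 new -> 27 infected
Step 3: +11 new -> 38 infected
Step 4: +7 new -> 45 infected
Step 5: +5 new -> 50 infected
Step 6: +2 new -> 52 infected
Step 7: +0 new -> 52 infected

Answer: 52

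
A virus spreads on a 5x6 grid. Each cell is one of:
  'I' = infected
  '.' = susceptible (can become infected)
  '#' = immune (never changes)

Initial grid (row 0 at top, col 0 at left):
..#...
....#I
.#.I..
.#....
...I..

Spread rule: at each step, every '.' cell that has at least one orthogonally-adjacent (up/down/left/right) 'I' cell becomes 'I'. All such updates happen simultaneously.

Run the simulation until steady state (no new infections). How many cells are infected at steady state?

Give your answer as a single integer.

Answer: 26

Derivation:
Step 0 (initial): 3 infected
Step 1: +8 new -> 11 infected
Step 2: +8 new -> 19 infected
Step 3: +2 new -> 21 infected
Step 4: +3 new -> 24 infected
Step 5: +2 new -> 26 infected
Step 6: +0 new -> 26 infected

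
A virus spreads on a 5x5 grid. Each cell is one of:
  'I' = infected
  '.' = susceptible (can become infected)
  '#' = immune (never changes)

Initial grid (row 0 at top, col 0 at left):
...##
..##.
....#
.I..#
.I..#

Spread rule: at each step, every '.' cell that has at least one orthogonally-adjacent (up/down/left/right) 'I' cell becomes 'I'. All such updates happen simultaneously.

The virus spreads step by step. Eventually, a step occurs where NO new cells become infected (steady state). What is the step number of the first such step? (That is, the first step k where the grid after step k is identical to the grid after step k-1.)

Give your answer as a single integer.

Answer: 5

Derivation:
Step 0 (initial): 2 infected
Step 1: +5 new -> 7 infected
Step 2: +5 new -> 12 infected
Step 3: +3 new -> 15 infected
Step 4: +2 new -> 17 infected
Step 5: +0 new -> 17 infected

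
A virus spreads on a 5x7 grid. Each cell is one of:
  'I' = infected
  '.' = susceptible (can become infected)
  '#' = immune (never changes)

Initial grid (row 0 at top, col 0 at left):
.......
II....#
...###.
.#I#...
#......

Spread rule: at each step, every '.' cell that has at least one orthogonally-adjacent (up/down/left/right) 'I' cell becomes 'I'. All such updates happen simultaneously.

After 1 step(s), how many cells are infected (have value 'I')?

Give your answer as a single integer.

Step 0 (initial): 3 infected
Step 1: +7 new -> 10 infected

Answer: 10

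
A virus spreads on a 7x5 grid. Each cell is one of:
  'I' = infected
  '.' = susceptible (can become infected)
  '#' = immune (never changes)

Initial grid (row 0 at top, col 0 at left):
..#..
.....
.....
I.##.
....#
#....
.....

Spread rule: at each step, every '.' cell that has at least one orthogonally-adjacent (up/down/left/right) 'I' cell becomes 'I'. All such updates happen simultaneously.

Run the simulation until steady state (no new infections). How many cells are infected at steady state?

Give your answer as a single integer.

Step 0 (initial): 1 infected
Step 1: +3 new -> 4 infected
Step 2: +3 new -> 7 infected
Step 3: +5 new -> 12 infected
Step 4: +6 new -> 18 infected
Step 5: +5 new -> 23 infected
Step 6: +5 new -> 28 infected
Step 7: +2 new -> 30 infected
Step 8: +0 new -> 30 infected

Answer: 30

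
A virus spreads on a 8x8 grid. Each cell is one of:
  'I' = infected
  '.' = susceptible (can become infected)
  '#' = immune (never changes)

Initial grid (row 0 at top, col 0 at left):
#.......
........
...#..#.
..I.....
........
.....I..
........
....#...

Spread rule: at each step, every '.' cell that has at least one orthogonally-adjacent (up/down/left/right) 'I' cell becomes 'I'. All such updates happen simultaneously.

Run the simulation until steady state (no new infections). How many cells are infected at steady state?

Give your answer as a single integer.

Step 0 (initial): 2 infected
Step 1: +8 new -> 10 infected
Step 2: +15 new -> 25 infected
Step 3: +14 new -> 39 infected
Step 4: +11 new -> 50 infected
Step 5: +6 new -> 56 infected
Step 6: +3 new -> 59 infected
Step 7: +1 new -> 60 infected
Step 8: +0 new -> 60 infected

Answer: 60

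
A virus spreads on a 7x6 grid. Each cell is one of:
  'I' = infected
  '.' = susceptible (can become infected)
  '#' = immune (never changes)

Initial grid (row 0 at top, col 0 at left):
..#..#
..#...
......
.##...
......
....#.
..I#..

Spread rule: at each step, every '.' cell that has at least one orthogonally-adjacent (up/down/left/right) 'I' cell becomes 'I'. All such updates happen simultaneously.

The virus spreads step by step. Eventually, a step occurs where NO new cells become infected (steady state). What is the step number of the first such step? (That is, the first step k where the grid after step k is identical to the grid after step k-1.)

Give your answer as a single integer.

Step 0 (initial): 1 infected
Step 1: +2 new -> 3 infected
Step 2: +4 new -> 7 infected
Step 3: +3 new -> 10 infected
Step 4: +3 new -> 13 infected
Step 5: +4 new -> 17 infected
Step 6: +6 new -> 23 infected
Step 7: +6 new -> 29 infected
Step 8: +5 new -> 34 infected
Step 9: +1 new -> 35 infected
Step 10: +0 new -> 35 infected

Answer: 10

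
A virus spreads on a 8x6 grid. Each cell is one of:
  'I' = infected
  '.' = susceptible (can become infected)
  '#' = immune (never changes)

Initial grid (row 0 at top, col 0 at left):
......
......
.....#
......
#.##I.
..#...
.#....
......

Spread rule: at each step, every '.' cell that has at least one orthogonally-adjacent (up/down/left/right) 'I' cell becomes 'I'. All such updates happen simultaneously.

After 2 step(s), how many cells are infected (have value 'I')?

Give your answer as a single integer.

Step 0 (initial): 1 infected
Step 1: +3 new -> 4 infected
Step 2: +6 new -> 10 infected

Answer: 10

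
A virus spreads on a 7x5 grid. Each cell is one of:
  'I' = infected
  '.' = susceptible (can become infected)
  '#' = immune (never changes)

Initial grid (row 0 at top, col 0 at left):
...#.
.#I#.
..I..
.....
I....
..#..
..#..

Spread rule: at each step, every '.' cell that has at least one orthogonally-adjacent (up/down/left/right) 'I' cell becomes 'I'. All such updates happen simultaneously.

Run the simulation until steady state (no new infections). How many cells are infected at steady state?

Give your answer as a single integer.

Answer: 30

Derivation:
Step 0 (initial): 3 infected
Step 1: +7 new -> 10 infected
Step 2: +8 new -> 18 infected
Step 3: +6 new -> 24 infected
Step 4: +3 new -> 27 infected
Step 5: +2 new -> 29 infected
Step 6: +1 new -> 30 infected
Step 7: +0 new -> 30 infected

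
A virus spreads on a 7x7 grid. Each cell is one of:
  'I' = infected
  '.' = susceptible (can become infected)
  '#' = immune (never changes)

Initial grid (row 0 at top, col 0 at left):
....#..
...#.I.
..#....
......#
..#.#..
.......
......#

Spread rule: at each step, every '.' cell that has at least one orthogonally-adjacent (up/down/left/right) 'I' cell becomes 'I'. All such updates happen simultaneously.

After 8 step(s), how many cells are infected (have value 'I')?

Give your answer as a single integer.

Step 0 (initial): 1 infected
Step 1: +4 new -> 5 infected
Step 2: +4 new -> 9 infected
Step 3: +3 new -> 12 infected
Step 4: +3 new -> 15 infected
Step 5: +5 new -> 20 infected
Step 6: +3 new -> 23 infected
Step 7: +5 new -> 28 infected
Step 8: +5 new -> 33 infected

Answer: 33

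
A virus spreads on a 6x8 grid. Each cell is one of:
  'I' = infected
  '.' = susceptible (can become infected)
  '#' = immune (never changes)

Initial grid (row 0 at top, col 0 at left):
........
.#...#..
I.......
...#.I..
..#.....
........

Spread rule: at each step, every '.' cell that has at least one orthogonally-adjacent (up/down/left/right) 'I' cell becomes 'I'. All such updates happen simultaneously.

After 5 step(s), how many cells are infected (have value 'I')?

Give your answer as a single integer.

Answer: 44

Derivation:
Step 0 (initial): 2 infected
Step 1: +7 new -> 9 infected
Step 2: +10 new -> 19 infected
Step 3: +13 new -> 32 infected
Step 4: +8 new -> 40 infected
Step 5: +4 new -> 44 infected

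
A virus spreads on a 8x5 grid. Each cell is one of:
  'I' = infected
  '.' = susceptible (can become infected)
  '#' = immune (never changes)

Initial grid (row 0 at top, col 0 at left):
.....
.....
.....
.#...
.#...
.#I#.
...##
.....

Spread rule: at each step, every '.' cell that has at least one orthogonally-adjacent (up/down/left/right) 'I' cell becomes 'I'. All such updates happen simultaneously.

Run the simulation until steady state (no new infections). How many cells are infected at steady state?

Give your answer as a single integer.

Step 0 (initial): 1 infected
Step 1: +2 new -> 3 infected
Step 2: +4 new -> 7 infected
Step 3: +6 new -> 13 infected
Step 4: +8 new -> 21 infected
Step 5: +6 new -> 27 infected
Step 6: +5 new -> 32 infected
Step 7: +2 new -> 34 infected
Step 8: +0 new -> 34 infected

Answer: 34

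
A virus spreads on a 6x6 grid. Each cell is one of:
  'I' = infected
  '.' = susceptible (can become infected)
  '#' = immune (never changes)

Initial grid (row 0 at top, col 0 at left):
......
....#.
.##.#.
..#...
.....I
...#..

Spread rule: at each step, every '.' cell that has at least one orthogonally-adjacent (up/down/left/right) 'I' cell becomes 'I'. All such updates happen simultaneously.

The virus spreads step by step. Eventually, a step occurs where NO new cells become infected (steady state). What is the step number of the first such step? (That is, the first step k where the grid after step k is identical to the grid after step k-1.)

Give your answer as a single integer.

Step 0 (initial): 1 infected
Step 1: +3 new -> 4 infected
Step 2: +4 new -> 8 infected
Step 3: +3 new -> 11 infected
Step 4: +4 new -> 15 infected
Step 5: +5 new -> 20 infected
Step 6: +4 new -> 24 infected
Step 7: +3 new -> 27 infected
Step 8: +2 new -> 29 infected
Step 9: +1 new -> 30 infected
Step 10: +0 new -> 30 infected

Answer: 10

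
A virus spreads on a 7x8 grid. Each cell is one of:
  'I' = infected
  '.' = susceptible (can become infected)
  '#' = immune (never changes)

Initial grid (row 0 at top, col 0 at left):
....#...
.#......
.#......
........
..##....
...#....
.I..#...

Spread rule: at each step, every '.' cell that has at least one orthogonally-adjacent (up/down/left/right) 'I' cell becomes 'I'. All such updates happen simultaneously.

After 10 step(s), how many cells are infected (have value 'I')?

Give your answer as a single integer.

Answer: 43

Derivation:
Step 0 (initial): 1 infected
Step 1: +3 new -> 4 infected
Step 2: +4 new -> 8 infected
Step 3: +2 new -> 10 infected
Step 4: +2 new -> 12 infected
Step 5: +3 new -> 15 infected
Step 6: +4 new -> 19 infected
Step 7: +6 new -> 25 infected
Step 8: +7 new -> 32 infected
Step 9: +5 new -> 37 infected
Step 10: +6 new -> 43 infected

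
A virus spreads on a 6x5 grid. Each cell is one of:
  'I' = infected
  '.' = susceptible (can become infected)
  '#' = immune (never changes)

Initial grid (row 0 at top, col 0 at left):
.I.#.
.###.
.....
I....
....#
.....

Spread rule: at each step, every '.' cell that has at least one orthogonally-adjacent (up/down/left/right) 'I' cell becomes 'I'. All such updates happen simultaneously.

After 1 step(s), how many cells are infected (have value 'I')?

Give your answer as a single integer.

Step 0 (initial): 2 infected
Step 1: +5 new -> 7 infected

Answer: 7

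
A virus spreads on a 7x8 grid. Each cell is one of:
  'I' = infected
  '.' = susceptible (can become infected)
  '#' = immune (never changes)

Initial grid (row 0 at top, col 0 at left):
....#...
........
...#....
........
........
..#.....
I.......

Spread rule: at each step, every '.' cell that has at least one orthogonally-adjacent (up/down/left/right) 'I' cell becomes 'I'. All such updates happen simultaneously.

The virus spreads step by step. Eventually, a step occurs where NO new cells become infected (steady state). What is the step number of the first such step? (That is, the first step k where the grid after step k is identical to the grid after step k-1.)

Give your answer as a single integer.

Answer: 14

Derivation:
Step 0 (initial): 1 infected
Step 1: +2 new -> 3 infected
Step 2: +3 new -> 6 infected
Step 3: +3 new -> 9 infected
Step 4: +5 new -> 14 infected
Step 5: +6 new -> 20 infected
Step 6: +7 new -> 27 infected
Step 7: +6 new -> 33 infected
Step 8: +6 new -> 39 infected
Step 9: +5 new -> 44 infected
Step 10: +3 new -> 47 infected
Step 11: +3 new -> 50 infected
Step 12: +2 new -> 52 infected
Step 13: +1 new -> 53 infected
Step 14: +0 new -> 53 infected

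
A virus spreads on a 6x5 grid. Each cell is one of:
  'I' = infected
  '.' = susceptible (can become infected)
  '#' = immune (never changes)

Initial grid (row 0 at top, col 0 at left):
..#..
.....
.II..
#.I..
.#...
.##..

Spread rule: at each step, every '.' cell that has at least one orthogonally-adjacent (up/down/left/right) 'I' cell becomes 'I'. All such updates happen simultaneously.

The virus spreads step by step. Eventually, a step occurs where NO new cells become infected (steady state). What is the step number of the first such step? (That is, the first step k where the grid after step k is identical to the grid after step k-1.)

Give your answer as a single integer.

Step 0 (initial): 3 infected
Step 1: +7 new -> 10 infected
Step 2: +6 new -> 16 infected
Step 3: +5 new -> 21 infected
Step 4: +2 new -> 23 infected
Step 5: +0 new -> 23 infected

Answer: 5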